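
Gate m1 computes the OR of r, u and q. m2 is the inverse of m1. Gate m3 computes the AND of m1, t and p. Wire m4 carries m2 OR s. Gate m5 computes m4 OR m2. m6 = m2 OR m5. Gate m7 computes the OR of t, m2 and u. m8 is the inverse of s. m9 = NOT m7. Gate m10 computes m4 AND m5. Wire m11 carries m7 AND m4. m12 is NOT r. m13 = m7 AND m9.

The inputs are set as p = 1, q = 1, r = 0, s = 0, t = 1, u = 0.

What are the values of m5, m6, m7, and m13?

m5 = 0, m6 = 0, m7 = 1, m13 = 0

m1 = r OR u OR q = 0 OR 0 OR 1 = 1
m2 = NOT m1 = NOT 1 = 0
m4 = m2 OR s = 0 OR 0 = 0
m5 = m4 OR m2 = 0 OR 0 = 0
m6 = m2 OR m5 = 0 OR 0 = 0
m7 = t OR m2 OR u = 1 OR 0 OR 0 = 1
m9 = NOT m7 = NOT 1 = 0
m13 = m7 AND m9 = 1 AND 0 = 0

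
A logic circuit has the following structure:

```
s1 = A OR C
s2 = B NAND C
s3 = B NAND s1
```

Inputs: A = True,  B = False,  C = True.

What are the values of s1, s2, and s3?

s1 = True; s2 = True; s3 = True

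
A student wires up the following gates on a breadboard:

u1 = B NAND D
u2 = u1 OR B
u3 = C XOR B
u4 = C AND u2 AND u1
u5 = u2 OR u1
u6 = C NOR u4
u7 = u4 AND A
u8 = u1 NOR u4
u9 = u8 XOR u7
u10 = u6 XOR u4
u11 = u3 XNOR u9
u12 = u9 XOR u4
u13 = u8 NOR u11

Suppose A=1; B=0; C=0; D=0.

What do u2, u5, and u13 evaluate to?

u2 = 1  u5 = 1  u13 = 0

u1 = B NAND D = 0 NAND 0 = 1
u2 = u1 OR B = 1 OR 0 = 1
u3 = C XOR B = 0 XOR 0 = 0
u4 = C AND u2 AND u1 = 0 AND 1 AND 1 = 0
u5 = u2 OR u1 = 1 OR 1 = 1
u7 = u4 AND A = 0 AND 1 = 0
u8 = u1 NOR u4 = 1 NOR 0 = 0
u9 = u8 XOR u7 = 0 XOR 0 = 0
u11 = u3 XNOR u9 = 0 XNOR 0 = 1
u13 = u8 NOR u11 = 0 NOR 1 = 0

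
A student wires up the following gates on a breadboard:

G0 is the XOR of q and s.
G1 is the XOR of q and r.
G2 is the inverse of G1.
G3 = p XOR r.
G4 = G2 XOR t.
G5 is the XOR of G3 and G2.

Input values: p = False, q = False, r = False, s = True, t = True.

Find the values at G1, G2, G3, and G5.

G1 = q XOR r = False XOR False = False
G2 = NOT G1 = NOT False = True
G3 = p XOR r = False XOR False = False
G5 = G3 XOR G2 = False XOR True = True

G1 = False  G2 = True  G3 = False  G5 = True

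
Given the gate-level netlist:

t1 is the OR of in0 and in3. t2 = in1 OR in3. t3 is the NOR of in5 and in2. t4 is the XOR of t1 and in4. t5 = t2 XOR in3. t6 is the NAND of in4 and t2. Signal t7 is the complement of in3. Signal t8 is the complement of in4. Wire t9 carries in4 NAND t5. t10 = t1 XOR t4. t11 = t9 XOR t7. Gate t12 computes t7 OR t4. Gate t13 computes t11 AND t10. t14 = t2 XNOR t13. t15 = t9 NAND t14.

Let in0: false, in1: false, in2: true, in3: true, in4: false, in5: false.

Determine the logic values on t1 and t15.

t1 = in0 OR in3 = false OR true = true
t2 = in1 OR in3 = false OR true = true
t4 = t1 XOR in4 = true XOR false = true
t5 = t2 XOR in3 = true XOR true = false
t7 = NOT in3 = NOT true = false
t9 = in4 NAND t5 = false NAND false = true
t10 = t1 XOR t4 = true XOR true = false
t11 = t9 XOR t7 = true XOR false = true
t13 = t11 AND t10 = true AND false = false
t14 = t2 XNOR t13 = true XNOR false = false
t15 = t9 NAND t14 = true NAND false = true

t1 = true  t15 = true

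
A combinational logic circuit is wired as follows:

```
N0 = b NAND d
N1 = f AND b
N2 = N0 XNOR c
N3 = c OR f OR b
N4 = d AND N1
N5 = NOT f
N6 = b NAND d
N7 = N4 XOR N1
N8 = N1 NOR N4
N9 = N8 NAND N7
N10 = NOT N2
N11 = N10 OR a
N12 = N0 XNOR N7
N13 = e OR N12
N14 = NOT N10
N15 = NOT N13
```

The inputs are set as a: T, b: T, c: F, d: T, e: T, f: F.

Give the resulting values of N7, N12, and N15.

N7 = F  N12 = T  N15 = F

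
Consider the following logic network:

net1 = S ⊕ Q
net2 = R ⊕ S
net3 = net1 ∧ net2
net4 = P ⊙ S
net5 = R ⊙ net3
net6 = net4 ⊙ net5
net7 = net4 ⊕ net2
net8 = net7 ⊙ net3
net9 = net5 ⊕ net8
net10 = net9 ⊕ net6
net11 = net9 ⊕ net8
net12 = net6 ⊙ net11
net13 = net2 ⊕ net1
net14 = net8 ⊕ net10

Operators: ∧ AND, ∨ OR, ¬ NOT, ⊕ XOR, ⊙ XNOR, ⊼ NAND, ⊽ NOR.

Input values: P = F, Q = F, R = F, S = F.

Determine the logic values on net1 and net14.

net1 = S XOR Q = F XOR F = F
net2 = R XOR S = F XOR F = F
net3 = net1 AND net2 = F AND F = F
net4 = P XNOR S = F XNOR F = T
net5 = R XNOR net3 = F XNOR F = T
net6 = net4 XNOR net5 = T XNOR T = T
net7 = net4 XOR net2 = T XOR F = T
net8 = net7 XNOR net3 = T XNOR F = F
net9 = net5 XOR net8 = T XOR F = T
net10 = net9 XOR net6 = T XOR T = F
net14 = net8 XOR net10 = F XOR F = F

net1 = F; net14 = F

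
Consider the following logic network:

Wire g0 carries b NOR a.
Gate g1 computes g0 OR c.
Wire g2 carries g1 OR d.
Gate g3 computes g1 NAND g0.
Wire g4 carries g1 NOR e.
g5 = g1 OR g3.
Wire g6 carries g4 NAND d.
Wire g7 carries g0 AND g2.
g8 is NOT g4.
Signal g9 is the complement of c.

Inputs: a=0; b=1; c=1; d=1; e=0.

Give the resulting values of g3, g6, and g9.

g3 = 1, g6 = 1, g9 = 0

g0 = b NOR a = 1 NOR 0 = 0
g1 = g0 OR c = 0 OR 1 = 1
g3 = g1 NAND g0 = 1 NAND 0 = 1
g4 = g1 NOR e = 1 NOR 0 = 0
g6 = g4 NAND d = 0 NAND 1 = 1
g9 = NOT c = NOT 1 = 0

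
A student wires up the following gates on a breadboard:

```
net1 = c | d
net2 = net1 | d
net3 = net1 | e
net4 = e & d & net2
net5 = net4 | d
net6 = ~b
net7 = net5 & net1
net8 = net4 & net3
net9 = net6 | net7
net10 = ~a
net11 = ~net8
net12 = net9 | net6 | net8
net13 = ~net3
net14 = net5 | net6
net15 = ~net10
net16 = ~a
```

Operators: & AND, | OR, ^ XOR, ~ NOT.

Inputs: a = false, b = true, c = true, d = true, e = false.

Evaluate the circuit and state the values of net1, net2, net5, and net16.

net1 = true, net2 = true, net5 = true, net16 = true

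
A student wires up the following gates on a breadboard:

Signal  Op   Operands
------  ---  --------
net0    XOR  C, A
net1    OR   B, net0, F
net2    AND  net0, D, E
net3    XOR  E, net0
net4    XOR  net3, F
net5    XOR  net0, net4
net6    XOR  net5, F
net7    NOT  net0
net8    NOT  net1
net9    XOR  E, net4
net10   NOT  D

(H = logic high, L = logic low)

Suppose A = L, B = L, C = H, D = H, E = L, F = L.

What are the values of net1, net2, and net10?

net1 = H, net2 = L, net10 = L

net0 = C XOR A = H XOR L = H
net1 = B OR net0 OR F = L OR H OR L = H
net2 = net0 AND D AND E = H AND H AND L = L
net10 = NOT D = NOT H = L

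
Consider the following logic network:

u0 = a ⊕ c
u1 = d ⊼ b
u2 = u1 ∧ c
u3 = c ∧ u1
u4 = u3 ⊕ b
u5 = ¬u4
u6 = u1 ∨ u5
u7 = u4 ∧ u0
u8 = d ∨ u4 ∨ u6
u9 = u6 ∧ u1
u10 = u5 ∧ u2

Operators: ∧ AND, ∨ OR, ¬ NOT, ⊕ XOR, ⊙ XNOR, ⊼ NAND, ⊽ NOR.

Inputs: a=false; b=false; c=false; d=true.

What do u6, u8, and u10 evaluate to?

u6 = true  u8 = true  u10 = false

u1 = d NAND b = true NAND false = true
u2 = u1 AND c = true AND false = false
u3 = c AND u1 = false AND true = false
u4 = u3 XOR b = false XOR false = false
u5 = NOT u4 = NOT false = true
u6 = u1 OR u5 = true OR true = true
u8 = d OR u4 OR u6 = true OR false OR true = true
u10 = u5 AND u2 = true AND false = false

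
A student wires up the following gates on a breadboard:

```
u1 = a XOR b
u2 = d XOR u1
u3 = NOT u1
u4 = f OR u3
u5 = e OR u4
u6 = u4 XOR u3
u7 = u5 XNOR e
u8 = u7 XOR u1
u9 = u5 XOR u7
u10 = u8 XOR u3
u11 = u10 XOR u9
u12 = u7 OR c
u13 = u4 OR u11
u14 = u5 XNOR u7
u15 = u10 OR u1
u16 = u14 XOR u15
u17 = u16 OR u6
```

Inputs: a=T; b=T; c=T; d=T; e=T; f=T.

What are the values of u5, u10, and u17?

u1 = a XOR b = T XOR T = F
u3 = NOT u1 = NOT F = T
u4 = f OR u3 = T OR T = T
u5 = e OR u4 = T OR T = T
u6 = u4 XOR u3 = T XOR T = F
u7 = u5 XNOR e = T XNOR T = T
u8 = u7 XOR u1 = T XOR F = T
u10 = u8 XOR u3 = T XOR T = F
u14 = u5 XNOR u7 = T XNOR T = T
u15 = u10 OR u1 = F OR F = F
u16 = u14 XOR u15 = T XOR F = T
u17 = u16 OR u6 = T OR F = T

u5 = T, u10 = F, u17 = T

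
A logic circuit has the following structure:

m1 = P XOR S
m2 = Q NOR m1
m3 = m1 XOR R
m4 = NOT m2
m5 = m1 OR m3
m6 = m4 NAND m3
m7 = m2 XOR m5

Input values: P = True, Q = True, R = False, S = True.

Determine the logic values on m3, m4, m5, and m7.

m3 = False, m4 = True, m5 = False, m7 = False

m1 = P XOR S = True XOR True = False
m2 = Q NOR m1 = True NOR False = False
m3 = m1 XOR R = False XOR False = False
m4 = NOT m2 = NOT False = True
m5 = m1 OR m3 = False OR False = False
m7 = m2 XOR m5 = False XOR False = False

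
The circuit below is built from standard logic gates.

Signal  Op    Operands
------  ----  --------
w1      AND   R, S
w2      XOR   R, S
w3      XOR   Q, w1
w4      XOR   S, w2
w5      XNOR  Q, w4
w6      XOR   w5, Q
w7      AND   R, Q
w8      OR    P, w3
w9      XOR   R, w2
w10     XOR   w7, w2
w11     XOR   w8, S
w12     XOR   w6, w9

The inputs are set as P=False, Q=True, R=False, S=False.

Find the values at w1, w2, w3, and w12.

w1 = False, w2 = False, w3 = True, w12 = True

w1 = R AND S = False AND False = False
w2 = R XOR S = False XOR False = False
w3 = Q XOR w1 = True XOR False = True
w4 = S XOR w2 = False XOR False = False
w5 = Q XNOR w4 = True XNOR False = False
w6 = w5 XOR Q = False XOR True = True
w9 = R XOR w2 = False XOR False = False
w12 = w6 XOR w9 = True XOR False = True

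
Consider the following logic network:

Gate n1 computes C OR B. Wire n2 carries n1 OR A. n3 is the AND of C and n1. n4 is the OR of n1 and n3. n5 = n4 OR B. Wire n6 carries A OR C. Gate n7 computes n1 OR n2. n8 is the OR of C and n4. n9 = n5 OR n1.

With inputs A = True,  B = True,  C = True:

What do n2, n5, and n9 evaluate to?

n2 = True, n5 = True, n9 = True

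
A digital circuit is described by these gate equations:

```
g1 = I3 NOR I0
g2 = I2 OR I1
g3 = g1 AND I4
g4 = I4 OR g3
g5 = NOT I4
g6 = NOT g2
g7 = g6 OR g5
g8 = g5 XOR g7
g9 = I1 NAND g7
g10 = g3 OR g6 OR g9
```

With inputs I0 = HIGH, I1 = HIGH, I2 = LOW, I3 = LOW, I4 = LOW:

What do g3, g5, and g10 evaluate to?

g3 = LOW, g5 = HIGH, g10 = LOW

g1 = I3 NOR I0 = LOW NOR HIGH = LOW
g2 = I2 OR I1 = LOW OR HIGH = HIGH
g3 = g1 AND I4 = LOW AND LOW = LOW
g5 = NOT I4 = NOT LOW = HIGH
g6 = NOT g2 = NOT HIGH = LOW
g7 = g6 OR g5 = LOW OR HIGH = HIGH
g9 = I1 NAND g7 = HIGH NAND HIGH = LOW
g10 = g3 OR g6 OR g9 = LOW OR LOW OR LOW = LOW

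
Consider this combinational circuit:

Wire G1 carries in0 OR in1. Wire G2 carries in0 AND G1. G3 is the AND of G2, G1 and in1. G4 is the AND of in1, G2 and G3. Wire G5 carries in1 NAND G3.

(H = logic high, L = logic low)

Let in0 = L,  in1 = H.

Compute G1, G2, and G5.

G1 = in0 OR in1 = L OR H = H
G2 = in0 AND G1 = L AND H = L
G3 = G2 AND G1 AND in1 = L AND H AND H = L
G5 = in1 NAND G3 = H NAND L = H

G1 = H; G2 = L; G5 = H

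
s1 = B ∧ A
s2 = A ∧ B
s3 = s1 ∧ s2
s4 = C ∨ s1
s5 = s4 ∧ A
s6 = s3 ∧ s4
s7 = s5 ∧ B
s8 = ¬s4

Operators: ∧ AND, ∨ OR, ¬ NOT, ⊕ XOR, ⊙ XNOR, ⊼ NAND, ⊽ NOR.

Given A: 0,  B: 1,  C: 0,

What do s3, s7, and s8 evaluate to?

s3 = 0; s7 = 0; s8 = 1

s1 = B AND A = 1 AND 0 = 0
s2 = A AND B = 0 AND 1 = 0
s3 = s1 AND s2 = 0 AND 0 = 0
s4 = C OR s1 = 0 OR 0 = 0
s5 = s4 AND A = 0 AND 0 = 0
s7 = s5 AND B = 0 AND 1 = 0
s8 = NOT s4 = NOT 0 = 1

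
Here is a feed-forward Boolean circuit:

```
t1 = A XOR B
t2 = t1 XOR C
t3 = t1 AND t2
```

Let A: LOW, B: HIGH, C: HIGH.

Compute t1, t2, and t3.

t1 = HIGH, t2 = LOW, t3 = LOW

t1 = A XOR B = LOW XOR HIGH = HIGH
t2 = t1 XOR C = HIGH XOR HIGH = LOW
t3 = t1 AND t2 = HIGH AND LOW = LOW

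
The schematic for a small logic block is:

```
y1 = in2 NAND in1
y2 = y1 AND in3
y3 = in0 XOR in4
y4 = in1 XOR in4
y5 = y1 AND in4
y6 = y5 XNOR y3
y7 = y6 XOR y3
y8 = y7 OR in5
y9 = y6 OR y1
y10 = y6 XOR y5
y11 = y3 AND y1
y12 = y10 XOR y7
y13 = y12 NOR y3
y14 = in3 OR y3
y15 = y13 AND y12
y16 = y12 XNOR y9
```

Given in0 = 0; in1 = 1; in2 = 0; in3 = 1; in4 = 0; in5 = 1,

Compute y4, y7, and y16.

y4 = 1, y7 = 1, y16 = 0

y1 = in2 NAND in1 = 0 NAND 1 = 1
y3 = in0 XOR in4 = 0 XOR 0 = 0
y4 = in1 XOR in4 = 1 XOR 0 = 1
y5 = y1 AND in4 = 1 AND 0 = 0
y6 = y5 XNOR y3 = 0 XNOR 0 = 1
y7 = y6 XOR y3 = 1 XOR 0 = 1
y9 = y6 OR y1 = 1 OR 1 = 1
y10 = y6 XOR y5 = 1 XOR 0 = 1
y12 = y10 XOR y7 = 1 XOR 1 = 0
y16 = y12 XNOR y9 = 0 XNOR 1 = 0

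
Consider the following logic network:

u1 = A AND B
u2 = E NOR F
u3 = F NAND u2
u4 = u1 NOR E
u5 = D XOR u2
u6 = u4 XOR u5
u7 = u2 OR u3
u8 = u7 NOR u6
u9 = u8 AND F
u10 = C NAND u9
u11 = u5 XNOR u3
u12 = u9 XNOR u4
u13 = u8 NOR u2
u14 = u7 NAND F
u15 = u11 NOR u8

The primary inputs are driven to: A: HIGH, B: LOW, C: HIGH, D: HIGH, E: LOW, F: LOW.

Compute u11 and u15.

u1 = A AND B = HIGH AND LOW = LOW
u2 = E NOR F = LOW NOR LOW = HIGH
u3 = F NAND u2 = LOW NAND HIGH = HIGH
u4 = u1 NOR E = LOW NOR LOW = HIGH
u5 = D XOR u2 = HIGH XOR HIGH = LOW
u6 = u4 XOR u5 = HIGH XOR LOW = HIGH
u7 = u2 OR u3 = HIGH OR HIGH = HIGH
u8 = u7 NOR u6 = HIGH NOR HIGH = LOW
u11 = u5 XNOR u3 = LOW XNOR HIGH = LOW
u15 = u11 NOR u8 = LOW NOR LOW = HIGH

u11 = LOW  u15 = HIGH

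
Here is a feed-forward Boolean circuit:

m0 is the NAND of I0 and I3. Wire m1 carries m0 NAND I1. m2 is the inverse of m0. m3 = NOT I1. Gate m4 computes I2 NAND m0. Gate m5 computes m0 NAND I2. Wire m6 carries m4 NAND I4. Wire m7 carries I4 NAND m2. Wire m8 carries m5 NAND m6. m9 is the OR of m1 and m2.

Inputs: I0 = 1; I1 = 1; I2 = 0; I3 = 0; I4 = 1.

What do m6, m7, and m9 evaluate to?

m0 = I0 NAND I3 = 1 NAND 0 = 1
m1 = m0 NAND I1 = 1 NAND 1 = 0
m2 = NOT m0 = NOT 1 = 0
m4 = I2 NAND m0 = 0 NAND 1 = 1
m6 = m4 NAND I4 = 1 NAND 1 = 0
m7 = I4 NAND m2 = 1 NAND 0 = 1
m9 = m1 OR m2 = 0 OR 0 = 0

m6 = 0, m7 = 1, m9 = 0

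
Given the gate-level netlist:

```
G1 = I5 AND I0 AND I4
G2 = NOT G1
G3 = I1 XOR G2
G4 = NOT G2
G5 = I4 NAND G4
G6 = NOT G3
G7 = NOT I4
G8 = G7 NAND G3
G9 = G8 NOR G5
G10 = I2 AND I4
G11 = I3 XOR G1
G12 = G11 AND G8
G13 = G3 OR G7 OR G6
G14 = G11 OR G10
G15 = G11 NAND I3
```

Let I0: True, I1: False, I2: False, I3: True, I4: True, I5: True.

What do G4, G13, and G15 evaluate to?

G4 = True, G13 = True, G15 = True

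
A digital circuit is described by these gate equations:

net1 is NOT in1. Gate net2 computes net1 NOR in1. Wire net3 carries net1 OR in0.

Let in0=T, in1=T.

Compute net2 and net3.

net2 = F, net3 = T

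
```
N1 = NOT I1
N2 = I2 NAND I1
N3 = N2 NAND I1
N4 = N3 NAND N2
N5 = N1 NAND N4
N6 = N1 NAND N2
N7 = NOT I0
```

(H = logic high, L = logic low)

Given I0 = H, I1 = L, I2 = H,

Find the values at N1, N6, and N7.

N1 = H, N6 = L, N7 = L

N1 = NOT I1 = NOT L = H
N2 = I2 NAND I1 = H NAND L = H
N6 = N1 NAND N2 = H NAND H = L
N7 = NOT I0 = NOT H = L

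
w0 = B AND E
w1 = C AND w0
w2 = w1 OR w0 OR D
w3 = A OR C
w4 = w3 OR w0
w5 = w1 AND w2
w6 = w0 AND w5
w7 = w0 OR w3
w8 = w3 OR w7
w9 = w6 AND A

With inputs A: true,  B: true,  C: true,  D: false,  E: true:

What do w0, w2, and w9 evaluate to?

w0 = B AND E = true AND true = true
w1 = C AND w0 = true AND true = true
w2 = w1 OR w0 OR D = true OR true OR false = true
w5 = w1 AND w2 = true AND true = true
w6 = w0 AND w5 = true AND true = true
w9 = w6 AND A = true AND true = true

w0 = true; w2 = true; w9 = true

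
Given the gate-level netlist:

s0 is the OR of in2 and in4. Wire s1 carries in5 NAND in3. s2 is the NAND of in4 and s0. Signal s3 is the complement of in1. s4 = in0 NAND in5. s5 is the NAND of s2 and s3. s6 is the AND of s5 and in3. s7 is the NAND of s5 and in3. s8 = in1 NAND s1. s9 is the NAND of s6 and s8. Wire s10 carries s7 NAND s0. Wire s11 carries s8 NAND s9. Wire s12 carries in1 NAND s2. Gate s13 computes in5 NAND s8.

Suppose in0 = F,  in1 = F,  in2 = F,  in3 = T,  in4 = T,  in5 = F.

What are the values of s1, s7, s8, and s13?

s0 = in2 OR in4 = F OR T = T
s1 = in5 NAND in3 = F NAND T = T
s2 = in4 NAND s0 = T NAND T = F
s3 = NOT in1 = NOT F = T
s5 = s2 NAND s3 = F NAND T = T
s7 = s5 NAND in3 = T NAND T = F
s8 = in1 NAND s1 = F NAND T = T
s13 = in5 NAND s8 = F NAND T = T

s1 = T, s7 = F, s8 = T, s13 = T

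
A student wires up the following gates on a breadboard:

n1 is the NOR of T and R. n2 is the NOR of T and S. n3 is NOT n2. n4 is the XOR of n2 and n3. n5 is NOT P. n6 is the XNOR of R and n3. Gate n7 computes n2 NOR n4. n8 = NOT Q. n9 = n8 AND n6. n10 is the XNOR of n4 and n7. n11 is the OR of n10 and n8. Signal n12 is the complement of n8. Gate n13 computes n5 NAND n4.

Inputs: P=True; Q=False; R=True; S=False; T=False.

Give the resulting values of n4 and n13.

n2 = T NOR S = False NOR False = True
n3 = NOT n2 = NOT True = False
n4 = n2 XOR n3 = True XOR False = True
n5 = NOT P = NOT True = False
n13 = n5 NAND n4 = False NAND True = True

n4 = True, n13 = True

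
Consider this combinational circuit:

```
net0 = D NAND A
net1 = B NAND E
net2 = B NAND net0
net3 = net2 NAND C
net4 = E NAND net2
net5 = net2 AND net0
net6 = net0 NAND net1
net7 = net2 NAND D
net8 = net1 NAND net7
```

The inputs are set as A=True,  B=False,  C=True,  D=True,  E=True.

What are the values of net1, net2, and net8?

net1 = True, net2 = True, net8 = True

net0 = D NAND A = True NAND True = False
net1 = B NAND E = False NAND True = True
net2 = B NAND net0 = False NAND False = True
net7 = net2 NAND D = True NAND True = False
net8 = net1 NAND net7 = True NAND False = True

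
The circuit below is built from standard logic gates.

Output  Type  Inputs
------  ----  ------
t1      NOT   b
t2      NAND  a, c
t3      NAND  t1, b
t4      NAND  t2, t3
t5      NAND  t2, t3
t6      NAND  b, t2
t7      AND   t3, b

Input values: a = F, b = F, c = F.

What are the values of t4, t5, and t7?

t4 = F; t5 = F; t7 = F

t1 = NOT b = NOT F = T
t2 = a NAND c = F NAND F = T
t3 = t1 NAND b = T NAND F = T
t4 = t2 NAND t3 = T NAND T = F
t5 = t2 NAND t3 = T NAND T = F
t7 = t3 AND b = T AND F = F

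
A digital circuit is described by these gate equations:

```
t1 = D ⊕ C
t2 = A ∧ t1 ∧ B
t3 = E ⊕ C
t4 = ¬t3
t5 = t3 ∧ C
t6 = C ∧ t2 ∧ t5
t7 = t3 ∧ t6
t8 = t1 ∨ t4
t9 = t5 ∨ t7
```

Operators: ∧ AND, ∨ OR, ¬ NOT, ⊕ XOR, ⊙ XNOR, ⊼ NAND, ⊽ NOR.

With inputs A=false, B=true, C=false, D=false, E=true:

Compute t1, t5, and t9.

t1 = false; t5 = false; t9 = false

t1 = D XOR C = false XOR false = false
t2 = A AND t1 AND B = false AND false AND true = false
t3 = E XOR C = true XOR false = true
t5 = t3 AND C = true AND false = false
t6 = C AND t2 AND t5 = false AND false AND false = false
t7 = t3 AND t6 = true AND false = false
t9 = t5 OR t7 = false OR false = false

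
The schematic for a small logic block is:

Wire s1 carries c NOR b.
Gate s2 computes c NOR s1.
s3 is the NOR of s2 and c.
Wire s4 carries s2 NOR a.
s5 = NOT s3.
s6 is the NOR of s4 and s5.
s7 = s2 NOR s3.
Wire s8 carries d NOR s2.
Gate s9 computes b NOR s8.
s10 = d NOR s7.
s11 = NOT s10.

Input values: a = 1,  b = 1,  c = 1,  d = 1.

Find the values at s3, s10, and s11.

s3 = 0; s10 = 0; s11 = 1

s1 = c NOR b = 1 NOR 1 = 0
s2 = c NOR s1 = 1 NOR 0 = 0
s3 = s2 NOR c = 0 NOR 1 = 0
s7 = s2 NOR s3 = 0 NOR 0 = 1
s10 = d NOR s7 = 1 NOR 1 = 0
s11 = NOT s10 = NOT 0 = 1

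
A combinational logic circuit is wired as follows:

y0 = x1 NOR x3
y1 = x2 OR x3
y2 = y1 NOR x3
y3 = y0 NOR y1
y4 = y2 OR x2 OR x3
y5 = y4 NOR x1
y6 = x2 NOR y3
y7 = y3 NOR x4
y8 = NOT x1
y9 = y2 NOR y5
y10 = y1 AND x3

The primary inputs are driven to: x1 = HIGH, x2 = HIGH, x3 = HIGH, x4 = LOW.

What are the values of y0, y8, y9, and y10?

y0 = LOW, y8 = LOW, y9 = HIGH, y10 = HIGH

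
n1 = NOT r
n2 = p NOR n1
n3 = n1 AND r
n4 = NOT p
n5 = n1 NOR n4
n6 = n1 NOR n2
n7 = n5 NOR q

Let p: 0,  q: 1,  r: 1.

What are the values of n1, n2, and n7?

n1 = 0; n2 = 1; n7 = 0

n1 = NOT r = NOT 1 = 0
n2 = p NOR n1 = 0 NOR 0 = 1
n4 = NOT p = NOT 0 = 1
n5 = n1 NOR n4 = 0 NOR 1 = 0
n7 = n5 NOR q = 0 NOR 1 = 0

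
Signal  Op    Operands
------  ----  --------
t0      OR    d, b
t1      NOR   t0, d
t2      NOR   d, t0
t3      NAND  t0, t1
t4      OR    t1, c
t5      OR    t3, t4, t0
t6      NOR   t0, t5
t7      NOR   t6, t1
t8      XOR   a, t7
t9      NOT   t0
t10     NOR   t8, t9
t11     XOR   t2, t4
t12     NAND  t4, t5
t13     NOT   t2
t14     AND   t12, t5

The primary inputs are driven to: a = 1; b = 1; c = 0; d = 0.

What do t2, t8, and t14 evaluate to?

t2 = 0  t8 = 0  t14 = 1

t0 = d OR b = 0 OR 1 = 1
t1 = t0 NOR d = 1 NOR 0 = 0
t2 = d NOR t0 = 0 NOR 1 = 0
t3 = t0 NAND t1 = 1 NAND 0 = 1
t4 = t1 OR c = 0 OR 0 = 0
t5 = t3 OR t4 OR t0 = 1 OR 0 OR 1 = 1
t6 = t0 NOR t5 = 1 NOR 1 = 0
t7 = t6 NOR t1 = 0 NOR 0 = 1
t8 = a XOR t7 = 1 XOR 1 = 0
t12 = t4 NAND t5 = 0 NAND 1 = 1
t14 = t12 AND t5 = 1 AND 1 = 1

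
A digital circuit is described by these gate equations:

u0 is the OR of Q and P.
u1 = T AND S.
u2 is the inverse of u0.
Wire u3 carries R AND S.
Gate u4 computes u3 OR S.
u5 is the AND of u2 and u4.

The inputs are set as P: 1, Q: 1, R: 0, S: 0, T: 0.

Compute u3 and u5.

u0 = Q OR P = 1 OR 1 = 1
u2 = NOT u0 = NOT 1 = 0
u3 = R AND S = 0 AND 0 = 0
u4 = u3 OR S = 0 OR 0 = 0
u5 = u2 AND u4 = 0 AND 0 = 0

u3 = 0; u5 = 0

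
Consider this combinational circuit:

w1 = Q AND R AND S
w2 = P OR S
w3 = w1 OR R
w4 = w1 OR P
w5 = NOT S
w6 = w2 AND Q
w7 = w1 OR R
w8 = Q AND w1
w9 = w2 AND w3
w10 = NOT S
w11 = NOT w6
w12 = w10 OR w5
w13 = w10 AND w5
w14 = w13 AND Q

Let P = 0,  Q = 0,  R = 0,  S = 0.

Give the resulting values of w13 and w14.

w13 = 1; w14 = 0

w5 = NOT S = NOT 0 = 1
w10 = NOT S = NOT 0 = 1
w13 = w10 AND w5 = 1 AND 1 = 1
w14 = w13 AND Q = 1 AND 0 = 0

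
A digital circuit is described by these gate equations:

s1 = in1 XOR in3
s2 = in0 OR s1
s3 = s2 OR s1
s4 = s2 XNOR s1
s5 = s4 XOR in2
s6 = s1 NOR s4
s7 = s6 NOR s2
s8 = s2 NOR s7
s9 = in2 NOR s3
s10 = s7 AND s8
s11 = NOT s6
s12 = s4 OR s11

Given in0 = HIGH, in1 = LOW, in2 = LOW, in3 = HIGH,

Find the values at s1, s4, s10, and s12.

s1 = in1 XOR in3 = LOW XOR HIGH = HIGH
s2 = in0 OR s1 = HIGH OR HIGH = HIGH
s4 = s2 XNOR s1 = HIGH XNOR HIGH = HIGH
s6 = s1 NOR s4 = HIGH NOR HIGH = LOW
s7 = s6 NOR s2 = LOW NOR HIGH = LOW
s8 = s2 NOR s7 = HIGH NOR LOW = LOW
s10 = s7 AND s8 = LOW AND LOW = LOW
s11 = NOT s6 = NOT LOW = HIGH
s12 = s4 OR s11 = HIGH OR HIGH = HIGH

s1 = HIGH  s4 = HIGH  s10 = LOW  s12 = HIGH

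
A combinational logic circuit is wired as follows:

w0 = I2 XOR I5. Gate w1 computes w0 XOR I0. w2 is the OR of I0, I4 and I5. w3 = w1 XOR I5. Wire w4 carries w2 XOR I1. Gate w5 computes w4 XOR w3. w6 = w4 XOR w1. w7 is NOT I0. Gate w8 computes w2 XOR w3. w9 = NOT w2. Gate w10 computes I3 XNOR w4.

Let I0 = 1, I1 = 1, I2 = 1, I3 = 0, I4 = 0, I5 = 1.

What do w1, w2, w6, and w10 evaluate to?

w0 = I2 XOR I5 = 1 XOR 1 = 0
w1 = w0 XOR I0 = 0 XOR 1 = 1
w2 = I0 OR I4 OR I5 = 1 OR 0 OR 1 = 1
w4 = w2 XOR I1 = 1 XOR 1 = 0
w6 = w4 XOR w1 = 0 XOR 1 = 1
w10 = I3 XNOR w4 = 0 XNOR 0 = 1

w1 = 1, w2 = 1, w6 = 1, w10 = 1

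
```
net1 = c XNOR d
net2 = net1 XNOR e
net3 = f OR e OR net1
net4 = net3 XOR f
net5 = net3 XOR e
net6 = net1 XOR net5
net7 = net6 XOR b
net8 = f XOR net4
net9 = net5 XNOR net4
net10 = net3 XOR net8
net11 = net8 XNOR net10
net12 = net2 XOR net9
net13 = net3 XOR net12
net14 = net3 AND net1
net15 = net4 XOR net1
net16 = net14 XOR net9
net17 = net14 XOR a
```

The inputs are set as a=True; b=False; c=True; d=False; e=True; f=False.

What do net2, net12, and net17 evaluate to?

net2 = False  net12 = False  net17 = True

net1 = c XNOR d = True XNOR False = False
net2 = net1 XNOR e = False XNOR True = False
net3 = f OR e OR net1 = False OR True OR False = True
net4 = net3 XOR f = True XOR False = True
net5 = net3 XOR e = True XOR True = False
net9 = net5 XNOR net4 = False XNOR True = False
net12 = net2 XOR net9 = False XOR False = False
net14 = net3 AND net1 = True AND False = False
net17 = net14 XOR a = False XOR True = True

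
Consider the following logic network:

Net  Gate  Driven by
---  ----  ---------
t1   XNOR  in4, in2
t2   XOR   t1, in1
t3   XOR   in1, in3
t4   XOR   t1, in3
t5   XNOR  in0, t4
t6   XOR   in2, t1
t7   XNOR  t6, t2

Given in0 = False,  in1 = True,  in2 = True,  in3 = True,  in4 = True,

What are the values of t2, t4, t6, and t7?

t2 = False; t4 = False; t6 = False; t7 = True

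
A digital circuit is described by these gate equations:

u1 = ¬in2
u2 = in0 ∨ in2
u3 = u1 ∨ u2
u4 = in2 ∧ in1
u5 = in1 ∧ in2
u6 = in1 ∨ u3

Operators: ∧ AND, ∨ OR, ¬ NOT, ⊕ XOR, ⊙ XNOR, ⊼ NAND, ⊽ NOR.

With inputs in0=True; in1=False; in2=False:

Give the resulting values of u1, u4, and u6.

u1 = NOT in2 = NOT False = True
u2 = in0 OR in2 = True OR False = True
u3 = u1 OR u2 = True OR True = True
u4 = in2 AND in1 = False AND False = False
u6 = in1 OR u3 = False OR True = True

u1 = True, u4 = False, u6 = True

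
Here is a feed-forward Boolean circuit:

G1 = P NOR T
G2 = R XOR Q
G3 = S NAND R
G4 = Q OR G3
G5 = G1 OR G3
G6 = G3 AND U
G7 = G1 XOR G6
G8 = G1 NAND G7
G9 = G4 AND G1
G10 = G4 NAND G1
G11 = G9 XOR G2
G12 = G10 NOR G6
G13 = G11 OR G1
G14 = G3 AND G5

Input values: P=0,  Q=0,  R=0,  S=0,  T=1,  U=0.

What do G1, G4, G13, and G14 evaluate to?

G1 = 0  G4 = 1  G13 = 0  G14 = 1

G1 = P NOR T = 0 NOR 1 = 0
G2 = R XOR Q = 0 XOR 0 = 0
G3 = S NAND R = 0 NAND 0 = 1
G4 = Q OR G3 = 0 OR 1 = 1
G5 = G1 OR G3 = 0 OR 1 = 1
G9 = G4 AND G1 = 1 AND 0 = 0
G11 = G9 XOR G2 = 0 XOR 0 = 0
G13 = G11 OR G1 = 0 OR 0 = 0
G14 = G3 AND G5 = 1 AND 1 = 1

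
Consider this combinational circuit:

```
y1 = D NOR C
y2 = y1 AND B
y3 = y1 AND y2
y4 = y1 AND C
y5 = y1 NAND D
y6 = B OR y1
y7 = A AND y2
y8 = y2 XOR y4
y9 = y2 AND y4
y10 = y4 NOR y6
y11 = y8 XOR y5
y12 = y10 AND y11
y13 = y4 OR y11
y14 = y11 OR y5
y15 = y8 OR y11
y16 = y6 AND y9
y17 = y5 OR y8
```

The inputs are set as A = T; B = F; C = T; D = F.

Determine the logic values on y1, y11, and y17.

y1 = D NOR C = F NOR T = F
y2 = y1 AND B = F AND F = F
y4 = y1 AND C = F AND T = F
y5 = y1 NAND D = F NAND F = T
y8 = y2 XOR y4 = F XOR F = F
y11 = y8 XOR y5 = F XOR T = T
y17 = y5 OR y8 = T OR F = T

y1 = F, y11 = T, y17 = T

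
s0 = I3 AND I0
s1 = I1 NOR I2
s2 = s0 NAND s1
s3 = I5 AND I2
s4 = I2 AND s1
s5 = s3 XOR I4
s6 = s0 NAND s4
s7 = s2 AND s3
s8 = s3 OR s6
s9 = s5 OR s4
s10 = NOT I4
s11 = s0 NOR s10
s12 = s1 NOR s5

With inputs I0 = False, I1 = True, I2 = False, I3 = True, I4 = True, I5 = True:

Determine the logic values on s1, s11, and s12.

s1 = False, s11 = True, s12 = False

s0 = I3 AND I0 = True AND False = False
s1 = I1 NOR I2 = True NOR False = False
s3 = I5 AND I2 = True AND False = False
s5 = s3 XOR I4 = False XOR True = True
s10 = NOT I4 = NOT True = False
s11 = s0 NOR s10 = False NOR False = True
s12 = s1 NOR s5 = False NOR True = False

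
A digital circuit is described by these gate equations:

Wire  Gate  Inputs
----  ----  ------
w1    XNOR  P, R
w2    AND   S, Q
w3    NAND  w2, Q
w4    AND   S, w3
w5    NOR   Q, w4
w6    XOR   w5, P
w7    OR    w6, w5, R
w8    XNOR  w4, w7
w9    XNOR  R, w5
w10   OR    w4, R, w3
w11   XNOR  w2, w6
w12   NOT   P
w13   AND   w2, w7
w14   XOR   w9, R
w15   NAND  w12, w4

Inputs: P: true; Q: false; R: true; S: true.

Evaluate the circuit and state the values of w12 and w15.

w2 = S AND Q = true AND false = false
w3 = w2 NAND Q = false NAND false = true
w4 = S AND w3 = true AND true = true
w12 = NOT P = NOT true = false
w15 = w12 NAND w4 = false NAND true = true

w12 = false, w15 = true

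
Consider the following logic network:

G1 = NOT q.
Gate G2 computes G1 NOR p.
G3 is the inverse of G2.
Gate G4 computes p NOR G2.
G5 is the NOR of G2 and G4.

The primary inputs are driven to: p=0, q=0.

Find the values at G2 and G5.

G1 = NOT q = NOT 0 = 1
G2 = G1 NOR p = 1 NOR 0 = 0
G4 = p NOR G2 = 0 NOR 0 = 1
G5 = G2 NOR G4 = 0 NOR 1 = 0

G2 = 0  G5 = 0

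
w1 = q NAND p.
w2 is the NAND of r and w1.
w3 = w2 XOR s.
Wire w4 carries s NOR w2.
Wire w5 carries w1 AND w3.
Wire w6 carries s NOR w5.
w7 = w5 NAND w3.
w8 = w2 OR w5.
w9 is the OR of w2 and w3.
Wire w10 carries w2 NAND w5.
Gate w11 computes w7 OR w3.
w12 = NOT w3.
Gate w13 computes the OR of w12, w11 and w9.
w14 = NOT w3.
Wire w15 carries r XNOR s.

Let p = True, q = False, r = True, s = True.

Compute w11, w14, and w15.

w1 = q NAND p = False NAND True = True
w2 = r NAND w1 = True NAND True = False
w3 = w2 XOR s = False XOR True = True
w5 = w1 AND w3 = True AND True = True
w7 = w5 NAND w3 = True NAND True = False
w11 = w7 OR w3 = False OR True = True
w14 = NOT w3 = NOT True = False
w15 = r XNOR s = True XNOR True = True

w11 = True  w14 = False  w15 = True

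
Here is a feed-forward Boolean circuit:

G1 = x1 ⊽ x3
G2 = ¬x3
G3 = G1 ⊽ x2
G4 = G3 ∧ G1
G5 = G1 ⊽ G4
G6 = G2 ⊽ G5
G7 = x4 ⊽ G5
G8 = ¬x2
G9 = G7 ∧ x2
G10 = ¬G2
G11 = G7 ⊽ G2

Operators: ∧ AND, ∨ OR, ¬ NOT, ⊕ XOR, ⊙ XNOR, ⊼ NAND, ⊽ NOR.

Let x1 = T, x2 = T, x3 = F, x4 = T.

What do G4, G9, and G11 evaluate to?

G1 = x1 NOR x3 = T NOR F = F
G2 = NOT x3 = NOT F = T
G3 = G1 NOR x2 = F NOR T = F
G4 = G3 AND G1 = F AND F = F
G5 = G1 NOR G4 = F NOR F = T
G7 = x4 NOR G5 = T NOR T = F
G9 = G7 AND x2 = F AND T = F
G11 = G7 NOR G2 = F NOR T = F

G4 = F; G9 = F; G11 = F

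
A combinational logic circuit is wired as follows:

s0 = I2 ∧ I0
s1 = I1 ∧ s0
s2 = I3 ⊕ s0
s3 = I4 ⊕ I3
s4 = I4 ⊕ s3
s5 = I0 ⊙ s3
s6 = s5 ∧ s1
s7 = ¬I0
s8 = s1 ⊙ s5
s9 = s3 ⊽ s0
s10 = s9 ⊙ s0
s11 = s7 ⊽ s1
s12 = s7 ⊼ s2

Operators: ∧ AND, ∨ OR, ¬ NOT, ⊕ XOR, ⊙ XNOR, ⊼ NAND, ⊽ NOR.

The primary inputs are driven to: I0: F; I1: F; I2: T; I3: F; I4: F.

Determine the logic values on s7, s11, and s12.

s7 = T, s11 = F, s12 = T

s0 = I2 AND I0 = T AND F = F
s1 = I1 AND s0 = F AND F = F
s2 = I3 XOR s0 = F XOR F = F
s7 = NOT I0 = NOT F = T
s11 = s7 NOR s1 = T NOR F = F
s12 = s7 NAND s2 = T NAND F = T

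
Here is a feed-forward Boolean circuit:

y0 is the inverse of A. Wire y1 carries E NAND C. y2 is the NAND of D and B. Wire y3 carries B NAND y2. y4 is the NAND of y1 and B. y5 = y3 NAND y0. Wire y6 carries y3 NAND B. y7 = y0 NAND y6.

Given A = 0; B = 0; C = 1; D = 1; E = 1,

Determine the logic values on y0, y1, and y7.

y0 = NOT A = NOT 0 = 1
y1 = E NAND C = 1 NAND 1 = 0
y2 = D NAND B = 1 NAND 0 = 1
y3 = B NAND y2 = 0 NAND 1 = 1
y6 = y3 NAND B = 1 NAND 0 = 1
y7 = y0 NAND y6 = 1 NAND 1 = 0

y0 = 1; y1 = 0; y7 = 0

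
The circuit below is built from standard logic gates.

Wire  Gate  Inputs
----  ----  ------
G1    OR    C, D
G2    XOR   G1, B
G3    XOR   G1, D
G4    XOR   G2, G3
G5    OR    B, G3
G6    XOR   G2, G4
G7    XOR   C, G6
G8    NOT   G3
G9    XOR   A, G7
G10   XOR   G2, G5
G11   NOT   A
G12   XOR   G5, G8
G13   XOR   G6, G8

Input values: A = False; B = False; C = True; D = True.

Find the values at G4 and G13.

G4 = True, G13 = True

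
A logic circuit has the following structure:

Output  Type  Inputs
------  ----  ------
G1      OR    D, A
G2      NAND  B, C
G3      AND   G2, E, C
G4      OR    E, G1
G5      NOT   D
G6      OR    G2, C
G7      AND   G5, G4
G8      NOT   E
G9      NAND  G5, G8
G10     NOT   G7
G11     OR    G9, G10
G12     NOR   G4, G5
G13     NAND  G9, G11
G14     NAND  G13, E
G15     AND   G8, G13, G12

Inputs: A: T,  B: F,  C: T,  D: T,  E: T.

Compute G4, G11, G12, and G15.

G1 = D OR A = T OR T = T
G4 = E OR G1 = T OR T = T
G5 = NOT D = NOT T = F
G7 = G5 AND G4 = F AND T = F
G8 = NOT E = NOT T = F
G9 = G5 NAND G8 = F NAND F = T
G10 = NOT G7 = NOT F = T
G11 = G9 OR G10 = T OR T = T
G12 = G4 NOR G5 = T NOR F = F
G13 = G9 NAND G11 = T NAND T = F
G15 = G8 AND G13 AND G12 = F AND F AND F = F

G4 = T, G11 = T, G12 = F, G15 = F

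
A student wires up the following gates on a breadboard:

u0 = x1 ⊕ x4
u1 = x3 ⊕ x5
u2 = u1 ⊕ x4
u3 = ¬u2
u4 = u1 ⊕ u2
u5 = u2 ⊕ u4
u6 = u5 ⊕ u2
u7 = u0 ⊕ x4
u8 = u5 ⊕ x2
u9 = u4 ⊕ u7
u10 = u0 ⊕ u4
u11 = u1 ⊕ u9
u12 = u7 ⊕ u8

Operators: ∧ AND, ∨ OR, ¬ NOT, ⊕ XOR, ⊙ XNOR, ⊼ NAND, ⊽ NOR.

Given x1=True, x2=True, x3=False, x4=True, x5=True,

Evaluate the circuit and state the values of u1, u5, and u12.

u1 = True, u5 = True, u12 = True

u0 = x1 XOR x4 = True XOR True = False
u1 = x3 XOR x5 = False XOR True = True
u2 = u1 XOR x4 = True XOR True = False
u4 = u1 XOR u2 = True XOR False = True
u5 = u2 XOR u4 = False XOR True = True
u7 = u0 XOR x4 = False XOR True = True
u8 = u5 XOR x2 = True XOR True = False
u12 = u7 XOR u8 = True XOR False = True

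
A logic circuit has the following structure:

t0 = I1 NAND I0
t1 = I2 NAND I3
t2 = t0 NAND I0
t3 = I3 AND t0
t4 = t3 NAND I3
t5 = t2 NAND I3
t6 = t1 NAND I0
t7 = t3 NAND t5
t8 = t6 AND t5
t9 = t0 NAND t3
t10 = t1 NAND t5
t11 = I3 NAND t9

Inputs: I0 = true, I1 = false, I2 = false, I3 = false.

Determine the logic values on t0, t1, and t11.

t0 = true, t1 = true, t11 = true

t0 = I1 NAND I0 = false NAND true = true
t1 = I2 NAND I3 = false NAND false = true
t3 = I3 AND t0 = false AND true = false
t9 = t0 NAND t3 = true NAND false = true
t11 = I3 NAND t9 = false NAND true = true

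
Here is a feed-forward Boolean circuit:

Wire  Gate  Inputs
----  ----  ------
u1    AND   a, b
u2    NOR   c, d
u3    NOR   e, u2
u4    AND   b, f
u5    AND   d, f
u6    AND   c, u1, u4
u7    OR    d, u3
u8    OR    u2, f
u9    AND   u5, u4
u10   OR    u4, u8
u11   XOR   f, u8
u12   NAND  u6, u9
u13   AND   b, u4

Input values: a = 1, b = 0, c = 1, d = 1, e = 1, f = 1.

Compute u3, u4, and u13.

u2 = c NOR d = 1 NOR 1 = 0
u3 = e NOR u2 = 1 NOR 0 = 0
u4 = b AND f = 0 AND 1 = 0
u13 = b AND u4 = 0 AND 0 = 0

u3 = 0, u4 = 0, u13 = 0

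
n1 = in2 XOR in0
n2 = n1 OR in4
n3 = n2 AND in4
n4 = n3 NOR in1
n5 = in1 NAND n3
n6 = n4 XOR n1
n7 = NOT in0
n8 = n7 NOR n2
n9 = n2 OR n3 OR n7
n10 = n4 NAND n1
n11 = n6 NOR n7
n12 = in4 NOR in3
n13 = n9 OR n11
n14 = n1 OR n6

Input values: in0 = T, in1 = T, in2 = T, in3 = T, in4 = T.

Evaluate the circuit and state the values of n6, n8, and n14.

n6 = F, n8 = F, n14 = F

n1 = in2 XOR in0 = T XOR T = F
n2 = n1 OR in4 = F OR T = T
n3 = n2 AND in4 = T AND T = T
n4 = n3 NOR in1 = T NOR T = F
n6 = n4 XOR n1 = F XOR F = F
n7 = NOT in0 = NOT T = F
n8 = n7 NOR n2 = F NOR T = F
n14 = n1 OR n6 = F OR F = F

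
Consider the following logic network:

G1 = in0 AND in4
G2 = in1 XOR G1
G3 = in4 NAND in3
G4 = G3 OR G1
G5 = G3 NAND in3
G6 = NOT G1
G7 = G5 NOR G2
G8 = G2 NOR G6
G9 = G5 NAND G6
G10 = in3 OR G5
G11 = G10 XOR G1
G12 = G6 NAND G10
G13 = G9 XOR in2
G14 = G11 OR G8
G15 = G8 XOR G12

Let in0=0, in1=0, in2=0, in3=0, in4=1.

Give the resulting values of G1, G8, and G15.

G1 = 0; G8 = 0; G15 = 0

G1 = in0 AND in4 = 0 AND 1 = 0
G2 = in1 XOR G1 = 0 XOR 0 = 0
G3 = in4 NAND in3 = 1 NAND 0 = 1
G5 = G3 NAND in3 = 1 NAND 0 = 1
G6 = NOT G1 = NOT 0 = 1
G8 = G2 NOR G6 = 0 NOR 1 = 0
G10 = in3 OR G5 = 0 OR 1 = 1
G12 = G6 NAND G10 = 1 NAND 1 = 0
G15 = G8 XOR G12 = 0 XOR 0 = 0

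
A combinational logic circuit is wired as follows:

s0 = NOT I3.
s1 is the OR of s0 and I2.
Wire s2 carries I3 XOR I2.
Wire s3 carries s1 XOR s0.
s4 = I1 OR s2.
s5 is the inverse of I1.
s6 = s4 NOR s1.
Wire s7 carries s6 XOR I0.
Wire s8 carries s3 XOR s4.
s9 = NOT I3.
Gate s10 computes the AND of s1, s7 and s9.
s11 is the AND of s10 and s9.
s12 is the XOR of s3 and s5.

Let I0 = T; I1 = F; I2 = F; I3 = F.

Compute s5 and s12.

s0 = NOT I3 = NOT F = T
s1 = s0 OR I2 = T OR F = T
s3 = s1 XOR s0 = T XOR T = F
s5 = NOT I1 = NOT F = T
s12 = s3 XOR s5 = F XOR T = T

s5 = T, s12 = T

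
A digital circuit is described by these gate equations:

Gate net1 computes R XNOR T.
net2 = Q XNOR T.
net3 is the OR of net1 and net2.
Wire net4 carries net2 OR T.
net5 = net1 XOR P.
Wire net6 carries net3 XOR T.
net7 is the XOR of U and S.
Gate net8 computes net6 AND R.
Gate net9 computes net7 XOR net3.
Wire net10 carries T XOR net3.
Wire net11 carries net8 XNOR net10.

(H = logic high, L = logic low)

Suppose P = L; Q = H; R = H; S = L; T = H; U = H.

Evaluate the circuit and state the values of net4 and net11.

net1 = R XNOR T = H XNOR H = H
net2 = Q XNOR T = H XNOR H = H
net3 = net1 OR net2 = H OR H = H
net4 = net2 OR T = H OR H = H
net6 = net3 XOR T = H XOR H = L
net8 = net6 AND R = L AND H = L
net10 = T XOR net3 = H XOR H = L
net11 = net8 XNOR net10 = L XNOR L = H

net4 = H  net11 = H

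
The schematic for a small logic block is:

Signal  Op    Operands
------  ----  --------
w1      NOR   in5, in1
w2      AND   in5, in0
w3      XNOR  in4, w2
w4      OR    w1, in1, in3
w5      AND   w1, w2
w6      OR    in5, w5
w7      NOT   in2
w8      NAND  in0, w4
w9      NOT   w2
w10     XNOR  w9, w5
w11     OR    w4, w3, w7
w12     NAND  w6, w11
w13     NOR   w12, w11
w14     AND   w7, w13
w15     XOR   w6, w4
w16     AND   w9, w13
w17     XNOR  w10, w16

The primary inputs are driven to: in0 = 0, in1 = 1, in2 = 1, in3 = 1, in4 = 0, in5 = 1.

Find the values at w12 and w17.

w1 = in5 NOR in1 = 1 NOR 1 = 0
w2 = in5 AND in0 = 1 AND 0 = 0
w3 = in4 XNOR w2 = 0 XNOR 0 = 1
w4 = w1 OR in1 OR in3 = 0 OR 1 OR 1 = 1
w5 = w1 AND w2 = 0 AND 0 = 0
w6 = in5 OR w5 = 1 OR 0 = 1
w7 = NOT in2 = NOT 1 = 0
w9 = NOT w2 = NOT 0 = 1
w10 = w9 XNOR w5 = 1 XNOR 0 = 0
w11 = w4 OR w3 OR w7 = 1 OR 1 OR 0 = 1
w12 = w6 NAND w11 = 1 NAND 1 = 0
w13 = w12 NOR w11 = 0 NOR 1 = 0
w16 = w9 AND w13 = 1 AND 0 = 0
w17 = w10 XNOR w16 = 0 XNOR 0 = 1

w12 = 0; w17 = 1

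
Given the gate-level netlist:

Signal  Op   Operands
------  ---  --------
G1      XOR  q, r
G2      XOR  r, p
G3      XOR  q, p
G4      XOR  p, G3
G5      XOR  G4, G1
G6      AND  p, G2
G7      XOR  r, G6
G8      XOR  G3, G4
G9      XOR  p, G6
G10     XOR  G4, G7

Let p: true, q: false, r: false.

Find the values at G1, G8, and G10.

G1 = false, G8 = true, G10 = true

G1 = q XOR r = false XOR false = false
G2 = r XOR p = false XOR true = true
G3 = q XOR p = false XOR true = true
G4 = p XOR G3 = true XOR true = false
G6 = p AND G2 = true AND true = true
G7 = r XOR G6 = false XOR true = true
G8 = G3 XOR G4 = true XOR false = true
G10 = G4 XOR G7 = false XOR true = true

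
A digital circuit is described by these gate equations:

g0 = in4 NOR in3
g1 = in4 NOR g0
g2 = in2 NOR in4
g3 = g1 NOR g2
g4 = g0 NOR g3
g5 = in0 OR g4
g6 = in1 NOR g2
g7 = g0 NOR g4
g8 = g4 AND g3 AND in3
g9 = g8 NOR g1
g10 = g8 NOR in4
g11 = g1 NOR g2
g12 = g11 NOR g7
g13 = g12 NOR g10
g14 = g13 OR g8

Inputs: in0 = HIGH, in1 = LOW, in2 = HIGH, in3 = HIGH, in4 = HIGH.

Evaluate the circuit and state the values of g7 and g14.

g0 = in4 NOR in3 = HIGH NOR HIGH = LOW
g1 = in4 NOR g0 = HIGH NOR LOW = LOW
g2 = in2 NOR in4 = HIGH NOR HIGH = LOW
g3 = g1 NOR g2 = LOW NOR LOW = HIGH
g4 = g0 NOR g3 = LOW NOR HIGH = LOW
g7 = g0 NOR g4 = LOW NOR LOW = HIGH
g8 = g4 AND g3 AND in3 = LOW AND HIGH AND HIGH = LOW
g10 = g8 NOR in4 = LOW NOR HIGH = LOW
g11 = g1 NOR g2 = LOW NOR LOW = HIGH
g12 = g11 NOR g7 = HIGH NOR HIGH = LOW
g13 = g12 NOR g10 = LOW NOR LOW = HIGH
g14 = g13 OR g8 = HIGH OR LOW = HIGH

g7 = HIGH; g14 = HIGH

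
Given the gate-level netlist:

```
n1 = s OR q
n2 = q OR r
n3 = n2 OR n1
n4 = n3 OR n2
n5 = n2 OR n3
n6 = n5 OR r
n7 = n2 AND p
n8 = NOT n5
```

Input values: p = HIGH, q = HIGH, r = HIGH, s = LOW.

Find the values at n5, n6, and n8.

n1 = s OR q = LOW OR HIGH = HIGH
n2 = q OR r = HIGH OR HIGH = HIGH
n3 = n2 OR n1 = HIGH OR HIGH = HIGH
n5 = n2 OR n3 = HIGH OR HIGH = HIGH
n6 = n5 OR r = HIGH OR HIGH = HIGH
n8 = NOT n5 = NOT HIGH = LOW

n5 = HIGH; n6 = HIGH; n8 = LOW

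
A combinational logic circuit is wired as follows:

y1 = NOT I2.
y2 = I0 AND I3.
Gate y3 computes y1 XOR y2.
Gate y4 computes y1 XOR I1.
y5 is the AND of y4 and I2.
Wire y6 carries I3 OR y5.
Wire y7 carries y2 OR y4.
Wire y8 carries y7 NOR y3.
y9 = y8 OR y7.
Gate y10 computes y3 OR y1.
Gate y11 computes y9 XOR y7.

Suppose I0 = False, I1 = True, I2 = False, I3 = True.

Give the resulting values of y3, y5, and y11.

y1 = NOT I2 = NOT False = True
y2 = I0 AND I3 = False AND True = False
y3 = y1 XOR y2 = True XOR False = True
y4 = y1 XOR I1 = True XOR True = False
y5 = y4 AND I2 = False AND False = False
y7 = y2 OR y4 = False OR False = False
y8 = y7 NOR y3 = False NOR True = False
y9 = y8 OR y7 = False OR False = False
y11 = y9 XOR y7 = False XOR False = False

y3 = True, y5 = False, y11 = False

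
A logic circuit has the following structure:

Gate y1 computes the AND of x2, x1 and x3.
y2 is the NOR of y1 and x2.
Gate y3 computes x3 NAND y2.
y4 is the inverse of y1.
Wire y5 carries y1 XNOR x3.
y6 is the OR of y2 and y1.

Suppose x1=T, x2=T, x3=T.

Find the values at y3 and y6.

y3 = T; y6 = T

y1 = x2 AND x1 AND x3 = T AND T AND T = T
y2 = y1 NOR x2 = T NOR T = F
y3 = x3 NAND y2 = T NAND F = T
y6 = y2 OR y1 = F OR T = T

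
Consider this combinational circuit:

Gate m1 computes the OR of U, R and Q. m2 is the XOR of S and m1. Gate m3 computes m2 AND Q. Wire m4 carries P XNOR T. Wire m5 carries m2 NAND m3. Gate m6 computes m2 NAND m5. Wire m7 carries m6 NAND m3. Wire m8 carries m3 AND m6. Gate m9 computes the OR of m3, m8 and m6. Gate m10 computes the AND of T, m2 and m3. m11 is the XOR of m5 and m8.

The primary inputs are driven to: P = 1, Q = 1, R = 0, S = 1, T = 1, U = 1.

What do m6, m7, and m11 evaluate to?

m1 = U OR R OR Q = 1 OR 0 OR 1 = 1
m2 = S XOR m1 = 1 XOR 1 = 0
m3 = m2 AND Q = 0 AND 1 = 0
m5 = m2 NAND m3 = 0 NAND 0 = 1
m6 = m2 NAND m5 = 0 NAND 1 = 1
m7 = m6 NAND m3 = 1 NAND 0 = 1
m8 = m3 AND m6 = 0 AND 1 = 0
m11 = m5 XOR m8 = 1 XOR 0 = 1

m6 = 1  m7 = 1  m11 = 1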